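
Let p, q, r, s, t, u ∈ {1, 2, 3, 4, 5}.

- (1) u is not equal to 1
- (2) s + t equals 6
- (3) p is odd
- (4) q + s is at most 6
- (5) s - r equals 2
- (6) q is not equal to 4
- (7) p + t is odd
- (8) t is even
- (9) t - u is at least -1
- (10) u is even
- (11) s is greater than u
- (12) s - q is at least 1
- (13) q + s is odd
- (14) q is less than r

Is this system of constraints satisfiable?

One satisfying assignment is p = 1, q = 1, r = 2, s = 4, t = 2, u = 2.
For the less obvious constraints — constraint 2: s + t = 6; constraint 4: q + s = 5; constraint 5: s - r = 2 — and the others hold by inspection.

Satisfiable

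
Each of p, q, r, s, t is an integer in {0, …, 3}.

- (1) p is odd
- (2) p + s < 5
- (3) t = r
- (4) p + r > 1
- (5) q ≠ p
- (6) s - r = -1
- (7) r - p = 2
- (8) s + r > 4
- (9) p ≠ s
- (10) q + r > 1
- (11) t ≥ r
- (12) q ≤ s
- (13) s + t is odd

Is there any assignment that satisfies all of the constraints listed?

Satisfiable

One satisfying assignment is p = 1, q = 0, r = 3, s = 2, t = 3.
For the less obvious constraints — constraint 2: p + s = 3; constraint 4: p + r = 4; constraint 6: s - r = -1 — and the others hold by inspection.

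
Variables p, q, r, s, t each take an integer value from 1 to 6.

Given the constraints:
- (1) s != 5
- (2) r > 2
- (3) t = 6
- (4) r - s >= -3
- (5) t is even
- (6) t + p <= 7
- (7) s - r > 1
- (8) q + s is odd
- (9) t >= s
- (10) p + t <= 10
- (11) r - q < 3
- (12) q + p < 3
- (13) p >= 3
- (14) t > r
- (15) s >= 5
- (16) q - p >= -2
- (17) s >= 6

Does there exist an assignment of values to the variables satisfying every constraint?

From constraints 9 and 17: t ≥ s ≥ 6. From constraint 13: p ≥ 3. Hence t + p ≥ 9. But constraint 6 requires t + p ≤ 7, and 7 < 9. Contradiction.

Unsatisfiable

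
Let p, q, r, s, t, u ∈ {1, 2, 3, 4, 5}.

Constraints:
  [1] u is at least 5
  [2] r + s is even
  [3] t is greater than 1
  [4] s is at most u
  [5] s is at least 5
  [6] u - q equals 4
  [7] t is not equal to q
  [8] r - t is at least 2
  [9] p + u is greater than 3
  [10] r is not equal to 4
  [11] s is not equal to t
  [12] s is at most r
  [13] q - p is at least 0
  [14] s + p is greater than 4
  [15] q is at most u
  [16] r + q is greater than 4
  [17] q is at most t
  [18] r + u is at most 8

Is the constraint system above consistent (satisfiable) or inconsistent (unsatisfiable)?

Unsatisfiable

From constraints 5 and 12: r ≥ s ≥ 5. From constraint 1: u ≥ 5. Hence r + u ≥ 10. But constraint 18 requires r + u ≤ 8, and 8 < 10. Contradiction.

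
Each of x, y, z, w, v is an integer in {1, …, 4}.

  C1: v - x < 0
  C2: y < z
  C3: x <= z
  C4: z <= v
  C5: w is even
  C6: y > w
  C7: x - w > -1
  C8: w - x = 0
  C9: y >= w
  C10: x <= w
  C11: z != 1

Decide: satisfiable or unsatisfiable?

Unsatisfiable

Constraints 1, 2, 4, 6, and 10 give y < z, z ≤ v, v < x, x ≤ w, w < y. Chaining: y < z ≤ v < x ≤ w < y, which forces y < y — impossible.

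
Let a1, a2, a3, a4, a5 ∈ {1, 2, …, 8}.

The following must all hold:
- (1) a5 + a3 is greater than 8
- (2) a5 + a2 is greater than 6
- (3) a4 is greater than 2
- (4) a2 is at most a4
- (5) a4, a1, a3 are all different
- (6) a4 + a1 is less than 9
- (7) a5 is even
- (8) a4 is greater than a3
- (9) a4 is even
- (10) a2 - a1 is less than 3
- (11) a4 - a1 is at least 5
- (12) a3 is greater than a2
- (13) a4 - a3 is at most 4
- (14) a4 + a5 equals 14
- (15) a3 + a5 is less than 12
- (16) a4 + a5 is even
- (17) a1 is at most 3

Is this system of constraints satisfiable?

Take a1 = 1, a2 = 1, a3 = 2, a4 = 6, a5 = 8. Then constraint 1: a5 + a3 = 10; constraint 2: a5 + a2 = 9; constraint 6: a4 + a1 = 7, and every other listed constraint is also met.

Satisfiable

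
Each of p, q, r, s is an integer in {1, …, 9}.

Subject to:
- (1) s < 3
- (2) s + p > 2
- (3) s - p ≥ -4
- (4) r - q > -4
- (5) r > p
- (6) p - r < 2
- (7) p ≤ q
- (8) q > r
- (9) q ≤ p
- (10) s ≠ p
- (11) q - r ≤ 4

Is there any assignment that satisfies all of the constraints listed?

Constraints 5, 8, and 9 give p < r, r < q, q ≤ p. Chaining: p < r < q ≤ p, which forces p < p — impossible.

Unsatisfiable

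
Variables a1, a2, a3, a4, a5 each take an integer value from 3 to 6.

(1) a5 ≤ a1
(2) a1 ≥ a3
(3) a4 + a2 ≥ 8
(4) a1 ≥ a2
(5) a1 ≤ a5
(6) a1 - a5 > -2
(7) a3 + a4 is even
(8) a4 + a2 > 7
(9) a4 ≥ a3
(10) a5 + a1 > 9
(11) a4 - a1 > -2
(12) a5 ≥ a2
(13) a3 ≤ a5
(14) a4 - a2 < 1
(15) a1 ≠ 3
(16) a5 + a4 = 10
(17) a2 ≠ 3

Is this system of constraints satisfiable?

Satisfiable

Try a1 = 5, a2 = 5, a3 = 3, a4 = 5, a5 = 5.
Check constraint 3: a4 + a2 = 10; constraint 6: a1 - a5 = 0. The remaining constraints are straightforward to verify.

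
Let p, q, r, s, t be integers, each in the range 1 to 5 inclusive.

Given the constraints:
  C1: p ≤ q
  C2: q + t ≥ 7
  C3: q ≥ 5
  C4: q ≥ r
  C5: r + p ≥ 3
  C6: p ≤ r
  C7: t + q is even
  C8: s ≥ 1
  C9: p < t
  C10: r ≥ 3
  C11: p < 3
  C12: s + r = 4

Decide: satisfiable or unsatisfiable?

Try p = 1, q = 5, r = 3, s = 1, t = 5.
Check constraint 2: q + t = 10; constraint 5: r + p = 4; constraint 12: s + r = 4. The remaining constraints are straightforward to verify.

Satisfiable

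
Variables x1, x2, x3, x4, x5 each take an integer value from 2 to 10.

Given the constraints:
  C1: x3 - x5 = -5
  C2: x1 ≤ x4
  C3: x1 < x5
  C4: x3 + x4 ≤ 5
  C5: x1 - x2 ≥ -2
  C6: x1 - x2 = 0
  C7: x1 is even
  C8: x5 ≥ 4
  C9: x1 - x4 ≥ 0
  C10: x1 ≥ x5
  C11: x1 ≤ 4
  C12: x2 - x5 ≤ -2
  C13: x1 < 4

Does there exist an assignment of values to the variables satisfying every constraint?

Unsatisfiable

From constraints 8 and 10: x1 ≥ x5 and x5 ≥ 4, so x1 ≥ 4. From constraint 13: x1 ≤ 3. But 3 < 4, so no value of x1 works.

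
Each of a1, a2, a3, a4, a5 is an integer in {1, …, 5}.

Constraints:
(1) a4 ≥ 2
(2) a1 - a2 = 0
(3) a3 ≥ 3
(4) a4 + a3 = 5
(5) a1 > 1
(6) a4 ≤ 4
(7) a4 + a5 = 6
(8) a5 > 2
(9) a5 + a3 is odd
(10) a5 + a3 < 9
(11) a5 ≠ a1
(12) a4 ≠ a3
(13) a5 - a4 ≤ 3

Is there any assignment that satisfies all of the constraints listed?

Satisfiable

One satisfying assignment is a1 = 3, a2 = 3, a3 = 3, a4 = 2, a5 = 4.
For the less obvious constraints — constraint 2: a1 - a2 = 0; constraint 4: a4 + a3 = 5 — and the others hold by inspection.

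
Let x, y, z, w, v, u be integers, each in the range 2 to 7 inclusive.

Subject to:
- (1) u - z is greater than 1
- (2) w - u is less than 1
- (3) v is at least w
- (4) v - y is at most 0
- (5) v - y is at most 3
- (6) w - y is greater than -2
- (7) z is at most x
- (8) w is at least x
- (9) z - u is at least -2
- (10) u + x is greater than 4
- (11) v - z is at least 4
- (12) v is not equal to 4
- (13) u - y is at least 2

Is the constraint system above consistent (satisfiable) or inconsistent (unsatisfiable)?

Constraints 5, 9, 11, and 13 give u − y ≥ 2, y − v ≥ -3, v − z ≥ 4, z − u ≥ -2.
Adding all 4 inequalities: the left sides telescope to 0, and the right sides sum to 2 + (-3) + 4 + (-2) = 1. So 0 ≥ 1, which is false.

Unsatisfiable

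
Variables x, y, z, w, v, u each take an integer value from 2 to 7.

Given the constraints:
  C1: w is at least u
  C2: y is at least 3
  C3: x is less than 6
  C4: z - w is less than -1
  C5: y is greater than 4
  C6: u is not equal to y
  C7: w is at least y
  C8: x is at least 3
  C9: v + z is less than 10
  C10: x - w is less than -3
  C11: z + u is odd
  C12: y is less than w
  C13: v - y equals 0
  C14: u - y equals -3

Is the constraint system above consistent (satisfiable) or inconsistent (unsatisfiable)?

The assignment x = 3, y = 5, z = 3, w = 7, v = 5, u = 2 works:
  constraint 4 holds since z - w = -4.
  constraint 9 holds since v + z = 8.
  constraint 10 holds since x - w = -4.
The rest check out directly.

Satisfiable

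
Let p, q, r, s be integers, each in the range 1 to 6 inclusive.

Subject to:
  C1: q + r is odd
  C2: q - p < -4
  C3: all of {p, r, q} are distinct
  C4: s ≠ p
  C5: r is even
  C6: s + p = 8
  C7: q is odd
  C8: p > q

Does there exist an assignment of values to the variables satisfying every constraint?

Setting (p, q, r, s) = (6, 1, 4, 2) satisfies everything: constraint 2: q - p = -5; constraint 6: s + p = 8, and the others follow.

Satisfiable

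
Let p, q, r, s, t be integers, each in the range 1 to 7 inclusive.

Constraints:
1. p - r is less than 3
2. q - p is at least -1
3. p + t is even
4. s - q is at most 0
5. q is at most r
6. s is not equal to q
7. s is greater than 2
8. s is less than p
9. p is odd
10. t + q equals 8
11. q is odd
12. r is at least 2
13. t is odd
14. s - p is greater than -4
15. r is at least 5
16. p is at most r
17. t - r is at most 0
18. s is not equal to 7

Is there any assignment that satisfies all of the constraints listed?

Satisfiable

Try p = 5, q = 5, r = 5, s = 3, t = 3.
Check constraint 1: p - r = 0; constraint 2: q - p = 0. The remaining constraints are straightforward to verify.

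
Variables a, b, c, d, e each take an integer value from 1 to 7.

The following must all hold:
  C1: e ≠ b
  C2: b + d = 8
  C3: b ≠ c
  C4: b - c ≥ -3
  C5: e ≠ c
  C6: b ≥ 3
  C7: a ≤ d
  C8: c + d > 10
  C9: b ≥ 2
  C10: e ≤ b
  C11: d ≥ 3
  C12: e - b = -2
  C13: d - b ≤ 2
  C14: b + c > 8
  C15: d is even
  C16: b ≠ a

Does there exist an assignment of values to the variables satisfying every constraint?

The assignment a = 3, b = 4, c = 7, d = 4, e = 2 works:
  constraint 2 holds since b + d = 8.
  constraint 4 holds since b - c = -3.
The rest check out directly.

Satisfiable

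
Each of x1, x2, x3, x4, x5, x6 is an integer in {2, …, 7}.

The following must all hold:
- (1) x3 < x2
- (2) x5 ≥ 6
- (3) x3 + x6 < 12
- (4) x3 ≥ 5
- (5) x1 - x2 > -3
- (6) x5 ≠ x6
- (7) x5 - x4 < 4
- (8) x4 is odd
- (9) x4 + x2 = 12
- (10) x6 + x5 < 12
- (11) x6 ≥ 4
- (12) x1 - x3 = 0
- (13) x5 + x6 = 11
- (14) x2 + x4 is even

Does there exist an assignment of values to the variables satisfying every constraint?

Take x1 = 5, x2 = 7, x3 = 5, x4 = 5, x5 = 6, x6 = 5. Then constraint 3: x3 + x6 = 10; constraint 5: x1 - x2 = -2, and every other listed constraint is also met.

Satisfiable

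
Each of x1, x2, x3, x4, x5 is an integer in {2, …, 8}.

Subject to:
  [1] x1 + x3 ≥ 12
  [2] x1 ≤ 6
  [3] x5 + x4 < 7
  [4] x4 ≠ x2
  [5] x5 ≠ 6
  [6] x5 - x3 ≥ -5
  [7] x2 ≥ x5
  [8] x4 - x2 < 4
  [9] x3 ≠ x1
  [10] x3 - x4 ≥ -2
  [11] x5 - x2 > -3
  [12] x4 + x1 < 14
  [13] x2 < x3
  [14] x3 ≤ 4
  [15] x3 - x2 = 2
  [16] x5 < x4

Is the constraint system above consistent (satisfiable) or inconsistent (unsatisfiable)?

From constraint 2: x1 ≤ 6. From constraint 14: x3 ≤ 4. Hence x1 + x3 ≤ 10. But constraint 1 requires x1 + x3 ≥ 12, and 12 > 10. Contradiction.

Unsatisfiable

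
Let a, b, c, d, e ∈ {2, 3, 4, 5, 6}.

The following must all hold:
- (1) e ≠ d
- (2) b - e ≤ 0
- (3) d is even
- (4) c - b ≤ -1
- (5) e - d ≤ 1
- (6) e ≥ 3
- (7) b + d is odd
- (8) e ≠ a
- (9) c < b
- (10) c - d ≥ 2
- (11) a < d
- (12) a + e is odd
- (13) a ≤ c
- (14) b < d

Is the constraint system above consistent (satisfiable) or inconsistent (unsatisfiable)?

Constraints 2, 4, 5, and 10 give d − e ≥ -1, e − b ≥ 0, b − c ≥ 1, c − d ≥ 2.
Adding all 4 inequalities: the left sides telescope to 0, and the right sides sum to (-1) + 0 + 1 + 2 = 2. So 0 ≥ 2, which is false.

Unsatisfiable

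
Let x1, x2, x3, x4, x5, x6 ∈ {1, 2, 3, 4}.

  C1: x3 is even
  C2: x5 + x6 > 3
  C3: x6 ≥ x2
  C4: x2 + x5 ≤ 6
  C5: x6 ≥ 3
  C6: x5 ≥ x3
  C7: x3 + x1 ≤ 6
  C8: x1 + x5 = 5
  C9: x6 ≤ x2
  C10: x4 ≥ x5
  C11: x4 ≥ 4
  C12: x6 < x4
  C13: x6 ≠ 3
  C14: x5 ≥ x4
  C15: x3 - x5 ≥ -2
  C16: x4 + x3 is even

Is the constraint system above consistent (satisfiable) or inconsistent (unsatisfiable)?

From constraints 5 and 9: x2 ≥ x6 ≥ 3. From constraints 11 and 14: x5 ≥ x4 ≥ 4. Hence x2 + x5 ≥ 7. But constraint 4 requires x2 + x5 ≤ 6, and 6 < 7. Contradiction.

Unsatisfiable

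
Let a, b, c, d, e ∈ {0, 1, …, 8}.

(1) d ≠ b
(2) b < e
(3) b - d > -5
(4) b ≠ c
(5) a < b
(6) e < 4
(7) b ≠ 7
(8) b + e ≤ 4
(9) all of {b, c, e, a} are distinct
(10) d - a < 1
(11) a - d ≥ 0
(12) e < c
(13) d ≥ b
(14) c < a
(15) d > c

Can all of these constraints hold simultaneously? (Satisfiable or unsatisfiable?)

Unsatisfiable

Constraints 2, 5, 11, 12, and 15 give d ≤ a, a < b, b < e, e < c, c < d. Chaining: d ≤ a < b < e < c < d, which forces d < d — impossible.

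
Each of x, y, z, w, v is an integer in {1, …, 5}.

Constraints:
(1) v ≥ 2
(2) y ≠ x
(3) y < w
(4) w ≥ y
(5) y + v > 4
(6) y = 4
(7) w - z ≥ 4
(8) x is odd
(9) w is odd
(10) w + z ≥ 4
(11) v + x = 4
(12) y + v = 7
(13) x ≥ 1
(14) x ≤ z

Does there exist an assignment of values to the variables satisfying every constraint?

One satisfying assignment is x = 1, y = 4, z = 1, w = 5, v = 3.
For the less obvious constraints — constraint 5: y + v = 7; constraint 7: w - z = 4; constraint 10: w + z = 6 — and the others hold by inspection.

Satisfiable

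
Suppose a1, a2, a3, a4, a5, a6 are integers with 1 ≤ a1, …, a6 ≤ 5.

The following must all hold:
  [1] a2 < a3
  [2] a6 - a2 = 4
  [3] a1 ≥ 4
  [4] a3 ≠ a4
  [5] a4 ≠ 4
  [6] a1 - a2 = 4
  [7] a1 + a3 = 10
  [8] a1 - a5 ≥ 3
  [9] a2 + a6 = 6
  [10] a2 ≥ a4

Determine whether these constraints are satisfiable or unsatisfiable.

The assignment a1 = 5, a2 = 1, a3 = 5, a4 = 1, a5 = 2, a6 = 5 works:
  constraint 2 holds since a6 - a2 = 4.
  constraint 6 holds since a1 - a2 = 4.
The rest check out directly.

Satisfiable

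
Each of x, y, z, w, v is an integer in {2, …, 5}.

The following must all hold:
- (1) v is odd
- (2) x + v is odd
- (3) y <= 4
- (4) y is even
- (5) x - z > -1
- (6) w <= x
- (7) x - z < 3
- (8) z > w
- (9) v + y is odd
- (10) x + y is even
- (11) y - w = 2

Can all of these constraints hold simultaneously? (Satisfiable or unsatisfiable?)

Satisfiable

Setting (x, y, z, w, v) = (4, 4, 3, 2, 5) satisfies everything: constraint 5: x - z = 1; constraint 7: x - z = 1; constraint 11: y - w = 2, and the others follow.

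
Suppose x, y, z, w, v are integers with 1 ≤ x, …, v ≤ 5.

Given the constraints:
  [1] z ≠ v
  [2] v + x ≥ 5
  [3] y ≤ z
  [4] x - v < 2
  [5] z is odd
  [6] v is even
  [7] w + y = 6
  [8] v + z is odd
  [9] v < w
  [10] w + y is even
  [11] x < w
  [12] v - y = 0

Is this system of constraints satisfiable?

Satisfiable

Setting (x, y, z, w, v) = (3, 2, 3, 4, 2) satisfies everything: constraint 2: v + x = 5; constraint 4: x - v = 1, and the others follow.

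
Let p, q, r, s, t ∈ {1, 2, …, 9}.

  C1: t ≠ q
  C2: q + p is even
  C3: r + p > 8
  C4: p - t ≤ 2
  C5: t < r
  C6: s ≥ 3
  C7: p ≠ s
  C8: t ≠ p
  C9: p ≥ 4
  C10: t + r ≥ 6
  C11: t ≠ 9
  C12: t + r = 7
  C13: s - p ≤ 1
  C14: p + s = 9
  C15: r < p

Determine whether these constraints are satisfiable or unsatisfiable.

Setting (p, q, r, s, t) = (5, 9, 4, 4, 3) satisfies everything: constraint 3: r + p = 9; constraint 4: p - t = 2; constraint 10: t + r = 7, and the others follow.

Satisfiable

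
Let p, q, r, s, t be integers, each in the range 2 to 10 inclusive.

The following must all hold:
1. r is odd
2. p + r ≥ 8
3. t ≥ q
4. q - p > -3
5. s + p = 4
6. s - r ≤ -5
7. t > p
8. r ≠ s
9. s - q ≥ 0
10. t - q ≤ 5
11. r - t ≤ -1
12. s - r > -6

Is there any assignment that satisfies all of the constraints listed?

Constraints 6, 9, 10, and 11 give t − r ≥ 1, r − s ≥ 5, s − q ≥ 0, q − t ≥ -5.
Adding all 4 inequalities: the left sides telescope to 0, and the right sides sum to 1 + 5 + 0 + (-5) = 1. So 0 ≥ 1, which is false.

Unsatisfiable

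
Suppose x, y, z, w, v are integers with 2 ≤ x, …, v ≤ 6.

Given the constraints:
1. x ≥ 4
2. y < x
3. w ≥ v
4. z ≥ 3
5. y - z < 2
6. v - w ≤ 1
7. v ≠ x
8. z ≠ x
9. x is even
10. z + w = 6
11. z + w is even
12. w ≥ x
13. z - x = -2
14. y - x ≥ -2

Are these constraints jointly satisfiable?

From constraint 4: z ≥ 3. From constraints 1 and 12: w ≥ x ≥ 4. Hence z + w ≥ 7. But constraint 10 requires z + w = 6, and 6 < 7. Contradiction.

Unsatisfiable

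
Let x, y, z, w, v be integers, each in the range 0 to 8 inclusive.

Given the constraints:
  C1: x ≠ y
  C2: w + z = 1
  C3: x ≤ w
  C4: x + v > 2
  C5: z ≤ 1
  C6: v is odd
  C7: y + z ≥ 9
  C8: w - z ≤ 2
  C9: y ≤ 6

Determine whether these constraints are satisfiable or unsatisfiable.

From constraint 9: y ≤ 6. From constraint 5: z ≤ 1. Hence y + z ≤ 7. But constraint 7 requires y + z ≥ 9, and 9 > 7. Contradiction.

Unsatisfiable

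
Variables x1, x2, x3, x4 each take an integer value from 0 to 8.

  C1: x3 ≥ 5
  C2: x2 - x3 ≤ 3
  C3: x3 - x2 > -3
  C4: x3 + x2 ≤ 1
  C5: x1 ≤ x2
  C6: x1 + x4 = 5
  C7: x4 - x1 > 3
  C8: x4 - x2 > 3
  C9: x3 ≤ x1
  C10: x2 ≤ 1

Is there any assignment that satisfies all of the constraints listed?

From constraints 1 and 9: x1 ≥ x3 and x3 ≥ 5, so x1 ≥ 5. From constraints 5 and 10: x1 ≤ x2 and x2 ≤ 1, so x1 ≤ 1. But 1 < 5, so no value of x1 works.

Unsatisfiable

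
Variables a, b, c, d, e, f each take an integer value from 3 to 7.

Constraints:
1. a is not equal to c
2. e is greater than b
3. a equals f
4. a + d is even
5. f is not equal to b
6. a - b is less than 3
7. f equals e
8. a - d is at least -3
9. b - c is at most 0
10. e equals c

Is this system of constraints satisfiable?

From constraints 3, 7, and 10, a = f = e = c, so a = c. But constraint 1 says a ≠ c. Contradiction.

Unsatisfiable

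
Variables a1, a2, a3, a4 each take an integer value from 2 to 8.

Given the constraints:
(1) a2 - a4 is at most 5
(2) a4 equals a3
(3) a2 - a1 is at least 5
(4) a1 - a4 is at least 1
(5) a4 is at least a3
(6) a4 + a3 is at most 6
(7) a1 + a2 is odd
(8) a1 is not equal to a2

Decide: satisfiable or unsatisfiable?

Constraints 1, 3, and 4 give a4 − a2 ≥ -5, a2 − a1 ≥ 5, a1 − a4 ≥ 1.
Adding all 3 inequalities: the left sides telescope to 0, and the right sides sum to (-5) + 5 + 1 = 1. So 0 ≥ 1, which is false.

Unsatisfiable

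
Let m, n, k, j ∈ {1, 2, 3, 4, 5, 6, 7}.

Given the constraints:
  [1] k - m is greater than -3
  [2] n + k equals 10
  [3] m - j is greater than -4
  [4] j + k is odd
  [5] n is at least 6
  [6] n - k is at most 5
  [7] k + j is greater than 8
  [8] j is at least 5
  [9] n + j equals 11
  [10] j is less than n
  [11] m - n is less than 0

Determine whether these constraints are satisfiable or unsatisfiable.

Satisfiable

One satisfying assignment is m = 4, n = 6, k = 4, j = 5.
For the less obvious constraints — constraint 1: k - m = 0; constraint 2: n + k = 10 — and the others hold by inspection.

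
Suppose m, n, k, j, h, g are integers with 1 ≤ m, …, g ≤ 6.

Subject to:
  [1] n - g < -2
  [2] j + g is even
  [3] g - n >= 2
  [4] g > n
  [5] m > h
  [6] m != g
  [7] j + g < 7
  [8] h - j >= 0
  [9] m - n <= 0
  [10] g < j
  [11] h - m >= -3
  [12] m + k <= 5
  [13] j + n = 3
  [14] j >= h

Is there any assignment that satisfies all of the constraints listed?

Unsatisfiable

Constraints 4, 5, 8, 9, and 10 give n < g, g < j, j ≤ h, h < m, m ≤ n. Chaining: n < g < j ≤ h < m ≤ n, which forces n < n — impossible.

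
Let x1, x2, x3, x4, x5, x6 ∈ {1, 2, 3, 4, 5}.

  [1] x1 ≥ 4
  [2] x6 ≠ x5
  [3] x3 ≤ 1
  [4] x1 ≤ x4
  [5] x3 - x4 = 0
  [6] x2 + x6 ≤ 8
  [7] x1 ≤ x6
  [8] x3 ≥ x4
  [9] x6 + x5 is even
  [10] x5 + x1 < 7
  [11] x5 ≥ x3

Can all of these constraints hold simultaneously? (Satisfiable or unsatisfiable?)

From constraints 1 and 4: x4 ≥ x1 and x1 ≥ 4, so x4 ≥ 4. From constraints 3 and 8: x4 ≤ x3 and x3 ≤ 1, so x4 ≤ 1. But 1 < 4, so no value of x4 works.

Unsatisfiable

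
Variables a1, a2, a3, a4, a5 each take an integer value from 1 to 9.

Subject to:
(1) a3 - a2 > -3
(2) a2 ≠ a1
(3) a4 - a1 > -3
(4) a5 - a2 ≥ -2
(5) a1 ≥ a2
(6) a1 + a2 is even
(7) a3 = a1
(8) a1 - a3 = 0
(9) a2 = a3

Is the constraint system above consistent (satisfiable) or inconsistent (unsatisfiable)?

From constraints 7 and 9, a2 = a3 = a1, so a2 = a1. But constraint 2 says a2 ≠ a1. Contradiction.

Unsatisfiable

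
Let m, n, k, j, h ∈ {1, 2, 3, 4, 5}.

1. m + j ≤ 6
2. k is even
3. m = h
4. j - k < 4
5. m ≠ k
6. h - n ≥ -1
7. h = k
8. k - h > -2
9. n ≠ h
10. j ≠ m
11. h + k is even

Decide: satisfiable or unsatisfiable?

From constraints 3 and 7, m = h = k, so m = k. But constraint 5 says m ≠ k. Contradiction.

Unsatisfiable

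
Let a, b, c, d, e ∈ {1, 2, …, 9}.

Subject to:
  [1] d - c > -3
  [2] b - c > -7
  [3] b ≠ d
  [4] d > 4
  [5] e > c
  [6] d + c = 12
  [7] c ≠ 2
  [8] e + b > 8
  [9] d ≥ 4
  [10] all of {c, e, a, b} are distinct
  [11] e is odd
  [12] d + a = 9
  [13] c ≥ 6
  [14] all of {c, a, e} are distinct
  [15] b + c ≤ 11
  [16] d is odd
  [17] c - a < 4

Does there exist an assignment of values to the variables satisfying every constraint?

The assignment a = 4, b = 2, c = 7, d = 5, e = 9 works:
  constraint 1 holds since d - c = -2.
  constraint 2 holds since b - c = -5.
  constraint 6 holds since d + c = 12.
The rest check out directly.

Satisfiable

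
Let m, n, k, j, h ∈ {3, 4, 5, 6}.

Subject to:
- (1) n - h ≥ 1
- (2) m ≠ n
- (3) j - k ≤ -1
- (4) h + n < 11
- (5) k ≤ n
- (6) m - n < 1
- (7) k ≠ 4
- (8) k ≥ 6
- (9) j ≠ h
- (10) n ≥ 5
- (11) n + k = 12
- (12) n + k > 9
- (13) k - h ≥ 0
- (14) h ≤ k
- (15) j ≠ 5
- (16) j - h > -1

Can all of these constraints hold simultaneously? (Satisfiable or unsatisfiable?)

Take m = 5, n = 6, k = 6, j = 4, h = 3. Then constraint 1: n - h = 3; constraint 3: j - k = -2, and every other listed constraint is also met.

Satisfiable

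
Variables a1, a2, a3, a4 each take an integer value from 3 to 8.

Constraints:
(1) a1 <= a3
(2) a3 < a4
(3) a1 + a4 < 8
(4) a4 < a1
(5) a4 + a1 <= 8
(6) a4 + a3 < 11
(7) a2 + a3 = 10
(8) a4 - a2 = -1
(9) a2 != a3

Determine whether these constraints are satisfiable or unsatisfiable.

Unsatisfiable

Constraints 1, 2, and 4 give a3 < a4, a4 < a1, a1 ≤ a3. Chaining: a3 < a4 < a1 ≤ a3, which forces a3 < a3 — impossible.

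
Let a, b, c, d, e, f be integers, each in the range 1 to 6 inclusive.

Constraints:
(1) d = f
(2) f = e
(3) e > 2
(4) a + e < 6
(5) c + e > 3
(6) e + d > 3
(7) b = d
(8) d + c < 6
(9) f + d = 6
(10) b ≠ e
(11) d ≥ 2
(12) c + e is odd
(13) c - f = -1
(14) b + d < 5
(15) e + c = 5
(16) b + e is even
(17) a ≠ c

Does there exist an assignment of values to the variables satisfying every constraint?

Unsatisfiable

From constraints 1, 2, and 7, b = d = f = e, so b = e. But constraint 10 says b ≠ e. Contradiction.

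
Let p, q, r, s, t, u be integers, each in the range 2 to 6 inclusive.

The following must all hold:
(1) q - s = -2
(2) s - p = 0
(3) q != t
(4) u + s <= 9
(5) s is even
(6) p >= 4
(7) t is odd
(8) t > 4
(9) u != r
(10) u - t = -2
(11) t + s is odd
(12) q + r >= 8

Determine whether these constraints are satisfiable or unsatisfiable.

Satisfiable

Setting (p, q, r, s, t, u) = (6, 4, 6, 6, 5, 3) satisfies everything: constraint 1: q - s = -2; constraint 2: s - p = 0; constraint 4: u + s = 9, and the others follow.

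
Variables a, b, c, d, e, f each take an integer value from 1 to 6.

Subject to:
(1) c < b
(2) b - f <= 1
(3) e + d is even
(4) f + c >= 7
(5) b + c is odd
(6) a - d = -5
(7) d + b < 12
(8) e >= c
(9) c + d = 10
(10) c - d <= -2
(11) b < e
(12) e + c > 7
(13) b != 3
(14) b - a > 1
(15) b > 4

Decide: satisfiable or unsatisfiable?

Satisfiable

The assignment a = 1, b = 5, c = 4, d = 6, e = 6, f = 5 works:
  constraint 2 holds since b - f = 0.
  constraint 4 holds since f + c = 9.
  constraint 6 holds since a - d = -5.
The rest check out directly.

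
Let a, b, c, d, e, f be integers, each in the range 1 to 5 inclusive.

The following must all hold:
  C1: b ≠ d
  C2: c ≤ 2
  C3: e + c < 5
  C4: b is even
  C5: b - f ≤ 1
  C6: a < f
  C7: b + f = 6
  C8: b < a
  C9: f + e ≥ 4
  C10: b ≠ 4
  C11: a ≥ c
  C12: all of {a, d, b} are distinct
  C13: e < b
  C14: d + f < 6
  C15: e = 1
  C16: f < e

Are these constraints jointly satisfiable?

Unsatisfiable

Constraints 6, 8, 13, and 16 give b < a, a < f, f < e, e < b. Chaining: b < a < f < e < b, which forces b < b — impossible.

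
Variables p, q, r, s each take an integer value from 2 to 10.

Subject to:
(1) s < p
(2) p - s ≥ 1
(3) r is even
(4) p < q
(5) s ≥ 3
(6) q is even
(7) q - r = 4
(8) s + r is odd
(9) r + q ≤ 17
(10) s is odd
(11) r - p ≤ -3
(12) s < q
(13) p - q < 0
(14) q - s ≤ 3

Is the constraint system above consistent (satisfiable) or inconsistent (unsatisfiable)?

One satisfying assignment is p = 9, q = 10, r = 6, s = 7.
For the less obvious constraints — constraint 2: p - s = 2; constraint 7: q - r = 4; constraint 9: r + q = 16 — and the others hold by inspection.

Satisfiable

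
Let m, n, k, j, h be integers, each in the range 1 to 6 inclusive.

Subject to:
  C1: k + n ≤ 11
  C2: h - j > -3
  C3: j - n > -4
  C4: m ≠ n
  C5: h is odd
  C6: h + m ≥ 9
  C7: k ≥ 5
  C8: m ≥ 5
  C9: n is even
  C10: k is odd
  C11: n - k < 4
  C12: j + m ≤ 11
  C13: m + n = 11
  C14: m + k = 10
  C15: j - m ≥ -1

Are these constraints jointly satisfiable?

Setting (m, n, k, j, h) = (5, 6, 5, 5, 5) satisfies everything: constraint 1: k + n = 11; constraint 2: h - j = 0; constraint 3: j - n = -1, and the others follow.

Satisfiable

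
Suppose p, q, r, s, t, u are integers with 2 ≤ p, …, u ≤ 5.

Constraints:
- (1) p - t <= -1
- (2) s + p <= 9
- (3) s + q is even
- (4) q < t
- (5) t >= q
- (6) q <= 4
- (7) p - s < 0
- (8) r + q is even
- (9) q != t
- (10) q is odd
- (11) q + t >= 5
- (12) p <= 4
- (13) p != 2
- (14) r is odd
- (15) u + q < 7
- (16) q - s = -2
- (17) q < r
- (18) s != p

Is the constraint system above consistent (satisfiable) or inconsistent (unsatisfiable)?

Satisfiable

Try p = 4, q = 3, r = 5, s = 5, t = 5, u = 3.
Check constraint 1: p - t = -1; constraint 2: s + p = 9; constraint 7: p - s = -1. The remaining constraints are straightforward to verify.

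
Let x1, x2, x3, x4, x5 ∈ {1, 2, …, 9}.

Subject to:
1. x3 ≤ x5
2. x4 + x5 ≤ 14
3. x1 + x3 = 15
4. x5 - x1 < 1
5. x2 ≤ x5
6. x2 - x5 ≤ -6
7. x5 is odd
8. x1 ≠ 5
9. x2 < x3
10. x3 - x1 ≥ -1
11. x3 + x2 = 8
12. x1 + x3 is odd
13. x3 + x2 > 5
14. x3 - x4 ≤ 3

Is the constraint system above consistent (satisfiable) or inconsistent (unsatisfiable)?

Take x1 = 8, x2 = 1, x3 = 7, x4 = 5, x5 = 7. Then constraint 2: x4 + x5 = 12; constraint 3: x1 + x3 = 15; constraint 4: x5 - x1 = -1, and every other listed constraint is also met.

Satisfiable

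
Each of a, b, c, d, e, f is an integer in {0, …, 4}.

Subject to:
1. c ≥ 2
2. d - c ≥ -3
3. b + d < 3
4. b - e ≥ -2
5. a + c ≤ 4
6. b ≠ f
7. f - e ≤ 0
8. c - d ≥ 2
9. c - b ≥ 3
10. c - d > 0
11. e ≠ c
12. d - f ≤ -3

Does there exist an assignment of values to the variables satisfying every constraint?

Constraints 2, 4, 7, 9, and 12 give f − d ≥ 3, d − c ≥ -3, c − b ≥ 3, b − e ≥ -2, e − f ≥ 0.
Adding all 5 inequalities: the left sides telescope to 0, and the right sides sum to 3 + (-3) + 3 + (-2) + 0 = 1. So 0 ≥ 1, which is false.

Unsatisfiable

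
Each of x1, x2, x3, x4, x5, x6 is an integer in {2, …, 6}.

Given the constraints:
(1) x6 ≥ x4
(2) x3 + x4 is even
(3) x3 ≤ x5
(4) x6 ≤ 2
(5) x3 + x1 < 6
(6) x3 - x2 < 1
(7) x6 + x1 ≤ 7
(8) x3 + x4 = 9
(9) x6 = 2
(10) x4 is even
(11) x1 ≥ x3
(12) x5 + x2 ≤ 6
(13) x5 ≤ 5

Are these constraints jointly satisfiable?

From constraints 3 and 13: x3 ≤ x5 ≤ 5. From constraints 1 and 4: x4 ≤ x6 ≤ 2. Hence x3 + x4 ≤ 7. But constraint 8 requires x3 + x4 = 9, and 9 > 7. Contradiction.

Unsatisfiable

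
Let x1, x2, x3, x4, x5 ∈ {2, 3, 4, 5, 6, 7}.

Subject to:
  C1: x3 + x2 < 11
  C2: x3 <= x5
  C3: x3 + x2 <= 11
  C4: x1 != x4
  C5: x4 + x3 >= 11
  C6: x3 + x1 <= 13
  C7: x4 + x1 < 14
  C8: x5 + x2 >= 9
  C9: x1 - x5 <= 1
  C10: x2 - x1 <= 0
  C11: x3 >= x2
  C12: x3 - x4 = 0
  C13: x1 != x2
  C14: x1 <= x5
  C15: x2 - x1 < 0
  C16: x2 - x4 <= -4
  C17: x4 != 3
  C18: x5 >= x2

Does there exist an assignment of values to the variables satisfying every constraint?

Try x1 = 6, x2 = 3, x3 = 7, x4 = 7, x5 = 7.
Check constraint 1: x3 + x2 = 10; constraint 3: x3 + x2 = 10. The remaining constraints are straightforward to verify.

Satisfiable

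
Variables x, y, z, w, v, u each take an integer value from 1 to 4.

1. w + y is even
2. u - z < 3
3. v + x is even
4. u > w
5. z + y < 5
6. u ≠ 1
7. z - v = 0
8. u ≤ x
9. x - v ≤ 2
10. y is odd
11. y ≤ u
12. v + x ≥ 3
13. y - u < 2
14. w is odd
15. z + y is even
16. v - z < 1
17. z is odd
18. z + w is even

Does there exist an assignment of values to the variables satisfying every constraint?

Satisfiable

The assignment x = 3, y = 3, z = 1, w = 1, v = 1, u = 3 works:
  constraint 2 holds since u - z = 2.
  constraint 5 holds since z + y = 4.
The rest check out directly.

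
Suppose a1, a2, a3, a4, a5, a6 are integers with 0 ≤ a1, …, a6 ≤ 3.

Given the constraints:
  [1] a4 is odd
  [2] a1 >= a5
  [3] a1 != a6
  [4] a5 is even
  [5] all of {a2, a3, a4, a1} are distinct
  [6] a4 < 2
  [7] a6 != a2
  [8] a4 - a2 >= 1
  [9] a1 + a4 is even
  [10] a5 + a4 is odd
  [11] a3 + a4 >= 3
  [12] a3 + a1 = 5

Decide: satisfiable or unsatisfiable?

Satisfiable

Take a1 = 3, a2 = 0, a3 = 2, a4 = 1, a5 = 0, a6 = 1. Then constraint 8: a4 - a2 = 1; constraint 11: a3 + a4 = 3; constraint 12: a3 + a1 = 5, and every other listed constraint is also met.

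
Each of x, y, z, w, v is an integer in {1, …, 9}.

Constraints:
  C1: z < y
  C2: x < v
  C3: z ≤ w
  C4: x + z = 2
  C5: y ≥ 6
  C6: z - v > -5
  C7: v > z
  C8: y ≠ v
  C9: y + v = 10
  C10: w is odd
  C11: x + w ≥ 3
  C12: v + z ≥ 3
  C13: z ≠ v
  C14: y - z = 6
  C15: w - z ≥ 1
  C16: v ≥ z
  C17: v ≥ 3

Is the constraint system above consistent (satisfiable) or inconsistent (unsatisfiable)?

Take x = 1, y = 7, z = 1, w = 3, v = 3. Then constraint 4: x + z = 2; constraint 6: z - v = -2; constraint 9: y + v = 10, and every other listed constraint is also met.

Satisfiable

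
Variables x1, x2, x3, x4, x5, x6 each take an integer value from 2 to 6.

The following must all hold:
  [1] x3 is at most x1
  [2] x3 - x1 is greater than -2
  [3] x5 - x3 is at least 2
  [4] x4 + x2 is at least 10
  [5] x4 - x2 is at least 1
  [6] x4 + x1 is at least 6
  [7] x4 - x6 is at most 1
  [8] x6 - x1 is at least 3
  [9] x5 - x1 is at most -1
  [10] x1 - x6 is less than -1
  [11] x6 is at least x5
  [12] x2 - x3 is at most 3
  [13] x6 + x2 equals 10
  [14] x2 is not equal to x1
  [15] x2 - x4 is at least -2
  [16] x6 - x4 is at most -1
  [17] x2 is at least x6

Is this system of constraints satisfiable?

Unsatisfiable

Constraints 3, 8, 9, 12, 15, and 16 give x1 − x5 ≥ 1, x5 − x3 ≥ 2, x3 − x2 ≥ -3, x2 − x4 ≥ -2, x4 − x6 ≥ 1, x6 − x1 ≥ 3.
Adding all 6 inequalities: the left sides telescope to 0, and the right sides sum to 1 + 2 + (-3) + (-2) + 1 + 3 = 2. So 0 ≥ 2, which is false.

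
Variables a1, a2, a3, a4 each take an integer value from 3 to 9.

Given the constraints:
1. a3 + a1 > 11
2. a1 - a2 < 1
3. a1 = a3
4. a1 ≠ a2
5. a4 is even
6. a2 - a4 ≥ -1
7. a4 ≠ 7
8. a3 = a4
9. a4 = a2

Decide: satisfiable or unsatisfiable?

From constraints 3, 8, and 9, a1 = a3 = a4 = a2, so a1 = a2. But constraint 4 says a1 ≠ a2. Contradiction.

Unsatisfiable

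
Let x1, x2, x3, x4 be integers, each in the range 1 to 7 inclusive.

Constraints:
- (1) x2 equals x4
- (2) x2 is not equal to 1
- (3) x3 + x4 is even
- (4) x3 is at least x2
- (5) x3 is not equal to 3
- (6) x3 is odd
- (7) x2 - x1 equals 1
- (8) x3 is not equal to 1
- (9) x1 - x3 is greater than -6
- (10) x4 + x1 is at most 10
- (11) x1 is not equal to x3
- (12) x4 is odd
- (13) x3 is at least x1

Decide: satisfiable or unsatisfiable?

Satisfiable

One satisfying assignment is x1 = 4, x2 = 5, x3 = 7, x4 = 5.
For the less obvious constraints — constraint 7: x2 - x1 = 1; constraint 9: x1 - x3 = -3 — and the others hold by inspection.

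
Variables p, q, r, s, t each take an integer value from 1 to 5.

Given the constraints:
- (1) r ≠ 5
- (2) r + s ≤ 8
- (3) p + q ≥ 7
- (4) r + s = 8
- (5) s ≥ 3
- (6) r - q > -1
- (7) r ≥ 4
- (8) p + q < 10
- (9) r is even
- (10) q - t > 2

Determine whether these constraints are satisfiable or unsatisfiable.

Try p = 4, q = 4, r = 4, s = 4, t = 1.
Check constraint 2: r + s = 8; constraint 3: p + q = 8; constraint 4: r + s = 8. The remaining constraints are straightforward to verify.

Satisfiable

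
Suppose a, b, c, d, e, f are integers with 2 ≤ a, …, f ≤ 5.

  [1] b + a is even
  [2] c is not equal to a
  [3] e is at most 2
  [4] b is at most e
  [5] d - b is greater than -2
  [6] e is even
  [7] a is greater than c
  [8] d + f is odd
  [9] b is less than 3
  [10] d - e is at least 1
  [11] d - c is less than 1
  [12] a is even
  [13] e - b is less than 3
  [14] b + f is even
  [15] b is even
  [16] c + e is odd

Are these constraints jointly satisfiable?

Satisfiable

The assignment a = 4, b = 2, c = 3, d = 3, e = 2, f = 4 works:
  constraint 5 holds since d - b = 1.
  constraint 10 holds since d - e = 1.
The rest check out directly.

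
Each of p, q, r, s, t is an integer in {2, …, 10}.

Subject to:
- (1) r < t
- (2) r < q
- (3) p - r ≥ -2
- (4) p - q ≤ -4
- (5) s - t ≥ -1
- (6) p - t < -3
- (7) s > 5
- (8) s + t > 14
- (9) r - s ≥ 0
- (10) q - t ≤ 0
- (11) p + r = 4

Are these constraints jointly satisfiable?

Unsatisfiable

Constraints 3, 4, 5, 9, and 10 give p − r ≥ -2, r − s ≥ 0, s − t ≥ -1, t − q ≥ 0, q − p ≥ 4.
Adding all 5 inequalities: the left sides telescope to 0, and the right sides sum to (-2) + 0 + (-1) + 0 + 4 = 1. So 0 ≥ 1, which is false.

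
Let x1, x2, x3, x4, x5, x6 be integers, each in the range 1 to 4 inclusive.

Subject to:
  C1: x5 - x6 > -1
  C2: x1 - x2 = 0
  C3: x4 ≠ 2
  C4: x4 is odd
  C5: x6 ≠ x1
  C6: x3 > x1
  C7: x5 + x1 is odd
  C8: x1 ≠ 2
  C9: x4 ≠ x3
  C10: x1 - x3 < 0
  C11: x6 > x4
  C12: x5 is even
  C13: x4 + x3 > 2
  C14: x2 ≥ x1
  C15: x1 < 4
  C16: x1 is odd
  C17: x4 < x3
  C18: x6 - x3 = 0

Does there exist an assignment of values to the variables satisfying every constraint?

Satisfiable

Try x1 = 1, x2 = 1, x3 = 3, x4 = 1, x5 = 4, x6 = 3.
Check constraint 1: x5 - x6 = 1; constraint 2: x1 - x2 = 0. The remaining constraints are straightforward to verify.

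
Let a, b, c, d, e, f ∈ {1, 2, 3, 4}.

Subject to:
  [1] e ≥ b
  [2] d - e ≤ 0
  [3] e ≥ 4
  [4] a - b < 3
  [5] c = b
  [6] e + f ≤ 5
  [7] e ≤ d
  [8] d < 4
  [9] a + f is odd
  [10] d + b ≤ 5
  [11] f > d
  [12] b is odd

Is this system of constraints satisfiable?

From constraints 3 and 7: d ≥ e and e ≥ 4, so d ≥ 4. From constraint 8: d ≤ 3. But 3 < 4, so no value of d works.

Unsatisfiable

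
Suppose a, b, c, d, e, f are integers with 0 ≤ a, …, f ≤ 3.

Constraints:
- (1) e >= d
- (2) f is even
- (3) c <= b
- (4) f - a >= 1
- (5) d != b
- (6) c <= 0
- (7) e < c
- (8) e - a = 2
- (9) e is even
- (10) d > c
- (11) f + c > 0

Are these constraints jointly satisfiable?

Unsatisfiable

Constraints 1, 7, and 10 give e < c, c < d, d ≤ e. Chaining: e < c < d ≤ e, which forces e < e — impossible.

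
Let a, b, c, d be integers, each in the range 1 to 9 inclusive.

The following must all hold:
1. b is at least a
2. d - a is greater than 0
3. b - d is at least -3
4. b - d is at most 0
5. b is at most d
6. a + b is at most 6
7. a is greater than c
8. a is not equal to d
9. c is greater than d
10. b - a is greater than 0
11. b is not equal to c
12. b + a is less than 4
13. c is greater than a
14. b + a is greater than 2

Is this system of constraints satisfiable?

Unsatisfiable

Constraints 5, 7, 9, and 10 give d < c, c < a, a < b, b ≤ d. Chaining: d < c < a < b ≤ d, which forces d < d — impossible.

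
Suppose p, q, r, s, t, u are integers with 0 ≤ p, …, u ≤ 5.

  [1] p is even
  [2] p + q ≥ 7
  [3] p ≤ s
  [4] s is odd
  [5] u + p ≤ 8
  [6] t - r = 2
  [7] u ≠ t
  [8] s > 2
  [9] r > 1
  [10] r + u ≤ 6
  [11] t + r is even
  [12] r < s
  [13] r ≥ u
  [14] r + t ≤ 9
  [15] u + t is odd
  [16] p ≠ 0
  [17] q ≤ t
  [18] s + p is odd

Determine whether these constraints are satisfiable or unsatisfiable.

Try p = 4, q = 3, r = 3, s = 5, t = 5, u = 2.
Check constraint 2: p + q = 7; constraint 5: u + p = 6. The remaining constraints are straightforward to verify.

Satisfiable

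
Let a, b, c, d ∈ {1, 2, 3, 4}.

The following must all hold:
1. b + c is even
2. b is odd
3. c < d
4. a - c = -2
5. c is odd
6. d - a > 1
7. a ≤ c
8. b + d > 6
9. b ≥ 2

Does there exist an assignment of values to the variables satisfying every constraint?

Try a = 1, b = 3, c = 3, d = 4.
Check constraint 4: a - c = -2; constraint 6: d - a = 3; constraint 8: b + d = 7. The remaining constraints are straightforward to verify.

Satisfiable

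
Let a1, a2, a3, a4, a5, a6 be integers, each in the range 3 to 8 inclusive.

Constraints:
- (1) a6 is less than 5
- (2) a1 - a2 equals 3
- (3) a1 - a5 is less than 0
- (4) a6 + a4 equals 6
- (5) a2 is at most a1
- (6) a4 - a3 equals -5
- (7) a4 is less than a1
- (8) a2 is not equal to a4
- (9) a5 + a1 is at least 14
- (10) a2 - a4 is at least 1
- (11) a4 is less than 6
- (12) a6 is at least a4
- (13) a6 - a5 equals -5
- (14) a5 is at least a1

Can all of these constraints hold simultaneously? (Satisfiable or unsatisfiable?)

Satisfiable

Try a1 = 7, a2 = 4, a3 = 8, a4 = 3, a5 = 8, a6 = 3.
Check constraint 2: a1 - a2 = 3; constraint 3: a1 - a5 = -1; constraint 4: a6 + a4 = 6. The remaining constraints are straightforward to verify.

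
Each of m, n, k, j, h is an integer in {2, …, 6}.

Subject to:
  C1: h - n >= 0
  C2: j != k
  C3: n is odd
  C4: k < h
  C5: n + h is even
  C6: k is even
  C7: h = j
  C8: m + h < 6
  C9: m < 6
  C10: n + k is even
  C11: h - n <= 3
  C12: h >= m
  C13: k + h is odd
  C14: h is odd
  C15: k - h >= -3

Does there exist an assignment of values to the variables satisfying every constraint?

Constraint 3 makes n odd and constraint 6 makes k even, so n + k must be odd. Constraint 10 says n + k is even — contradiction.

Unsatisfiable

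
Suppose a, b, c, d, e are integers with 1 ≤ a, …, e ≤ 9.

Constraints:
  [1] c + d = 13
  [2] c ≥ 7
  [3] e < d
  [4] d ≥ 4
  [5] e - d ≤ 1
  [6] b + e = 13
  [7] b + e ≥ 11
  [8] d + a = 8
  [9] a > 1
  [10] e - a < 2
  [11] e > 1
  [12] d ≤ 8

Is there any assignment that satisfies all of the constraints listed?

Satisfiable

Take a = 3, b = 9, c = 8, d = 5, e = 4. Then constraint 1: c + d = 13; constraint 5: e - d = -1; constraint 6: b + e = 13, and every other listed constraint is also met.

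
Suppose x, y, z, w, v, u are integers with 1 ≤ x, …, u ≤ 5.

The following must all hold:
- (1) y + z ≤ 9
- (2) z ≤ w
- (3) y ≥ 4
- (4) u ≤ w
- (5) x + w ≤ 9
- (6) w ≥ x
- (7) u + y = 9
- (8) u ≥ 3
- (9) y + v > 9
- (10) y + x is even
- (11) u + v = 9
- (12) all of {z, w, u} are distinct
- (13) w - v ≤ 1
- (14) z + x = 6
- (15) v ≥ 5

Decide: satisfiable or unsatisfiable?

Satisfiable

The assignment x = 3, y = 5, z = 3, w = 5, v = 5, u = 4 works:
  constraint 1 holds since y + z = 8.
  constraint 5 holds since x + w = 8.
  constraint 7 holds since u + y = 9.
The rest check out directly.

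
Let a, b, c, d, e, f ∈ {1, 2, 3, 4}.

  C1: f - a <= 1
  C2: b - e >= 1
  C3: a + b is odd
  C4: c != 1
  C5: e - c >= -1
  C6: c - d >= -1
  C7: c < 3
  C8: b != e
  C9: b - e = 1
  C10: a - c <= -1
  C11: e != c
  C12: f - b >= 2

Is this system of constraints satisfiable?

Constraints 1, 2, 5, 10, and 12 give f − b ≥ 2, b − e ≥ 1, e − c ≥ -1, c − a ≥ 1, a − f ≥ -1.
Adding all 5 inequalities: the left sides telescope to 0, and the right sides sum to 2 + 1 + (-1) + 1 + (-1) = 2. So 0 ≥ 2, which is false.

Unsatisfiable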